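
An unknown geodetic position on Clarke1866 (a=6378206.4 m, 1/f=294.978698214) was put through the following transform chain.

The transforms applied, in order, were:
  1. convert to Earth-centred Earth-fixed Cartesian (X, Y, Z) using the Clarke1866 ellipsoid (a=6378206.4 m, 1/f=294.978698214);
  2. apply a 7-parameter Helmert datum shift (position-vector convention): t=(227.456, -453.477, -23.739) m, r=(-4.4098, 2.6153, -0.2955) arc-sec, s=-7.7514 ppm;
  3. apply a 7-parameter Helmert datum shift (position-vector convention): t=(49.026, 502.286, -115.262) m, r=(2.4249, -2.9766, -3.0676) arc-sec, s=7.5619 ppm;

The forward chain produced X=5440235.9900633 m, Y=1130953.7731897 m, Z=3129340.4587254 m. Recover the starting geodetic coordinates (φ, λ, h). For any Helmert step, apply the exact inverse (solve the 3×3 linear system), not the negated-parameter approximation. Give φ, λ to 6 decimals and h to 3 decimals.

start: X=5440235.9901, Y=1130953.7732, Z=3129340.4587 m
→ Helmert⁻¹: X=5440174.1718, Y=1130560.6352, Z=3129340.2582
→ Helmert⁻¹: X=5439947.5833, Y=1130963.7665, Z=3129481.4084
→ geod (Bowring, a=6378206.400): φ=29.55628800°, λ=11.74447800°, h=3992.4580 m

φ=29.556288°, λ=11.744478°, h=3992.458 m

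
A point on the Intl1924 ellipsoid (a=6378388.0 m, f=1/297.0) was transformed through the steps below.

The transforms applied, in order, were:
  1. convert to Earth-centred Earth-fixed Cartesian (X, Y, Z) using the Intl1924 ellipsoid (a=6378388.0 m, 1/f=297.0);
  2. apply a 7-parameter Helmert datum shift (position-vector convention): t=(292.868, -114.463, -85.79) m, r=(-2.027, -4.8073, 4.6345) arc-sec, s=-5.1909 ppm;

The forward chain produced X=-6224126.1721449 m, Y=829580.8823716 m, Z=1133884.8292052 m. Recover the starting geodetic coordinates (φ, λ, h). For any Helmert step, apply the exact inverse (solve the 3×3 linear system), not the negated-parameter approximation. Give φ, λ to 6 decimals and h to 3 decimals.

start: X=-6224126.1721, Y=829580.8824, Z=1133884.8292 m
→ Helmert⁻¹: X=-6224406.2730, Y=829828.3612, Z=1134129.7292
→ geod (Bowring, a=6378388.000): φ=10.30553800°, λ=172.40619300°, h=3367.2240 m

φ=10.305538°, λ=172.406193°, h=3367.224 m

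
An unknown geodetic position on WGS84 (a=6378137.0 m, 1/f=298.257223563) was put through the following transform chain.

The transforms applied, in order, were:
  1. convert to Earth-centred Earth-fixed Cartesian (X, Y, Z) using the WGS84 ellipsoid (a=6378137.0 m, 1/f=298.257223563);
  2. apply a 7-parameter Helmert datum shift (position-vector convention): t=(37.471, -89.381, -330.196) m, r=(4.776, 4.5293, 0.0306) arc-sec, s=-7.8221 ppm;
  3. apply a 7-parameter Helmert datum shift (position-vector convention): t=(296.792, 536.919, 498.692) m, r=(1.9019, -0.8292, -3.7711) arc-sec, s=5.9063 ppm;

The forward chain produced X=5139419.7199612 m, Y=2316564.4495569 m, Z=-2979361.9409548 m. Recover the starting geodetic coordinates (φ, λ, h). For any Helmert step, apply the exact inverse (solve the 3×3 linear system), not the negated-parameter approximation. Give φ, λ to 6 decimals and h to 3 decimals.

start: X=5139419.7200, Y=2316564.4496, Z=-2979361.9410 m
→ Helmert⁻¹: X=5139038.2511, Y=2316080.3310, Z=-2979885.0482
→ Helmert⁻¹: X=5139106.7481, Y=2316118.0772, Z=-2979518.9399
→ geod (Bowring, a=6378137.000): φ=-28.01893700°, λ=24.26037300°, h=2471.2010 m

φ=-28.018937°, λ=24.260373°, h=2471.201 m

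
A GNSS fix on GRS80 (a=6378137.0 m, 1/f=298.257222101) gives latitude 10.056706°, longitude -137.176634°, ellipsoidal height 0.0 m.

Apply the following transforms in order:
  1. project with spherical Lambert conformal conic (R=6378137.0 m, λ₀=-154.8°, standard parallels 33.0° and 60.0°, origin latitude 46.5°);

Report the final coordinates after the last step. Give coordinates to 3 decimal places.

start: φ=10.056706°, λ=-137.176634°, h=0.000 m
→ lcc (R=6378137.0, λ₀=-154.8°): E=2242349.9384, N=-3957085.3811

E=2242349.938 m, N=-3957085.381 m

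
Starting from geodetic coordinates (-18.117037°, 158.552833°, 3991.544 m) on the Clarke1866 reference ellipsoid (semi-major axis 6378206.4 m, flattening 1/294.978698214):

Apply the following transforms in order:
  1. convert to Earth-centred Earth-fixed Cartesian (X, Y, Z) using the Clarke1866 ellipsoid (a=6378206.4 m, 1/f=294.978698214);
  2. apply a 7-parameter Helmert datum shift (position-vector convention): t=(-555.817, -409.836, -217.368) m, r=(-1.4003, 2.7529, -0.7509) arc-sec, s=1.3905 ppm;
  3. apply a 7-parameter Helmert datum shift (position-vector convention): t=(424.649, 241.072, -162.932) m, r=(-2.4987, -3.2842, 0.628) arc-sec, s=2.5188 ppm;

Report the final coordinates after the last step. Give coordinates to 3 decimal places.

X=-5647759.021 m, Y=2218446.002 m, Z=-1972267.016 m

start: φ=-18.117037°, λ=158.552833°, h=3991.544 m
→ ECEF (a=6378206.400, f=1/294.978698214): X=-5647612.1781, Y=2218640.0051, Z=-1971822.5161
→ Helmert 7p (PV): X=-5648194.0880, Y=2218240.4277, Z=-1971982.3124
→ Helmert 7p (PV): X=-5647759.0209, Y=2218446.0016, Z=-1972267.0155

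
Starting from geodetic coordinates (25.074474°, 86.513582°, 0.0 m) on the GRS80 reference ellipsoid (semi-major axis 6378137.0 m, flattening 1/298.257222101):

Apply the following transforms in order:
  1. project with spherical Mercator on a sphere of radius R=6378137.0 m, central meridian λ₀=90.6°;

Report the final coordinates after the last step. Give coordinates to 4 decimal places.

start: φ=25.074474°, λ=86.513582°, h=0.000 m
→ merc (R=6378137.0, λ₀=90.6°): E=-454897.9709, N=2884894.8531

E=-454897.9709 m, N=2884894.8531 m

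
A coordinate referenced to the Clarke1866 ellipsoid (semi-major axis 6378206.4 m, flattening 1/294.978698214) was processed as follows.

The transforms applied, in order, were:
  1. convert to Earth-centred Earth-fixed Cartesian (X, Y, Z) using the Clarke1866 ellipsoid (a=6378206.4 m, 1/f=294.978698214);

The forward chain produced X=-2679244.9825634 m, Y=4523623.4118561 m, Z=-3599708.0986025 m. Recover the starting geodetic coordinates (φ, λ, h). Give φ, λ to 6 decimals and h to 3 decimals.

φ=-34.580184°, λ=120.637348°, h=486.206 m

start: X=-2679244.9826, Y=4523623.4119, Z=-3599708.0986 m
→ geod (Bowring, a=6378206.400): φ=-34.58018400°, λ=120.63734800°, h=486.2060 m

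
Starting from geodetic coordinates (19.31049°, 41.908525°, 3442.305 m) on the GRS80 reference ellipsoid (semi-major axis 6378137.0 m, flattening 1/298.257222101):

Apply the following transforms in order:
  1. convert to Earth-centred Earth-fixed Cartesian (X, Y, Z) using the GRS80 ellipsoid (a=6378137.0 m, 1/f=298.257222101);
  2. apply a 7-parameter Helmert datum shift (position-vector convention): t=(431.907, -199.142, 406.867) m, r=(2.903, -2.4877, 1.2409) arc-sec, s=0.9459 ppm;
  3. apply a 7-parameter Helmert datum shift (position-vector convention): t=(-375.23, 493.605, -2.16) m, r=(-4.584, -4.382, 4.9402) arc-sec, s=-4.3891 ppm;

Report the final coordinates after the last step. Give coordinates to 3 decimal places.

X=4483549.633 m, Y=4024629.319 m, Z=2097468.211 m

start: φ=19.310490°, λ=41.908525°, h=3442.305 m
→ ECEF (a=6378137.000, f=1/298.257222101): X=4483698.8338, Y=4024197.2398, Z=2096954.1794
→ Helmert 7p (PV): X=4484085.4813, Y=4023999.3656, Z=2097473.7438
→ Helmert 7p (PV): X=4483549.6331, Y=4024629.3194, Z=2097468.2112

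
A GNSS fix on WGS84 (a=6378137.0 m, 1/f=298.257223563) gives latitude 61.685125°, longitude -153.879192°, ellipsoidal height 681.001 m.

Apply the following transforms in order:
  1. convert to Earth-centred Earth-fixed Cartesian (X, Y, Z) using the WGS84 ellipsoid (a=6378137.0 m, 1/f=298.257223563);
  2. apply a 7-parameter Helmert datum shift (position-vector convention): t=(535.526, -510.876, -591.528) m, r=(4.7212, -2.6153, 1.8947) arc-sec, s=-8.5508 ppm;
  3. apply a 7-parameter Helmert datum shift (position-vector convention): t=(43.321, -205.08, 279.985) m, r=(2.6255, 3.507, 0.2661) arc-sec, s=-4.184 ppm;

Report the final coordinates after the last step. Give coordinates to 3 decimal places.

start: φ=61.685125°, λ=-153.879192°, h=681.001 m
→ ECEF (a=6378137.000, f=1/298.257223563): X=-2723645.0486, Y=-1335526.6916, Z=5592555.6543
→ Helmert 7p (PV): X=-2723144.8748, Y=-1336179.1734, Z=5591851.2031
→ Helmert 7p (PV): X=-2722993.3618, Y=-1336453.3531, Z=5592137.0838

X=-2722993.362 m, Y=-1336453.353 m, Z=5592137.084 m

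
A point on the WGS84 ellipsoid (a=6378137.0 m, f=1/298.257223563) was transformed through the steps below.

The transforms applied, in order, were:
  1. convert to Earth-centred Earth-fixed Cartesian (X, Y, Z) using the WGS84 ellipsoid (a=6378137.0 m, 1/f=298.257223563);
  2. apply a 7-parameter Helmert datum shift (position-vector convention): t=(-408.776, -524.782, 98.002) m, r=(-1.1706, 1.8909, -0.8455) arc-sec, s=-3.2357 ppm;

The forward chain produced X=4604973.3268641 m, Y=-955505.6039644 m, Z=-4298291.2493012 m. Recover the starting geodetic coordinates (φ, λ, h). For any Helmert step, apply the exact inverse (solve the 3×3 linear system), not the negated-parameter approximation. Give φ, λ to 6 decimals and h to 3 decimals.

φ=-42.615311°, λ=-11.714312°, h=3273.497 m

start: X=4604973.3269, Y=-955505.6040, Z=-4298291.2493 m
→ Helmert⁻¹: X=4605440.3235, Y=-954940.6396, Z=-4298366.3595
→ geod (Bowring, a=6378137.000): φ=-42.61531100°, λ=-11.71431200°, h=3273.4970 m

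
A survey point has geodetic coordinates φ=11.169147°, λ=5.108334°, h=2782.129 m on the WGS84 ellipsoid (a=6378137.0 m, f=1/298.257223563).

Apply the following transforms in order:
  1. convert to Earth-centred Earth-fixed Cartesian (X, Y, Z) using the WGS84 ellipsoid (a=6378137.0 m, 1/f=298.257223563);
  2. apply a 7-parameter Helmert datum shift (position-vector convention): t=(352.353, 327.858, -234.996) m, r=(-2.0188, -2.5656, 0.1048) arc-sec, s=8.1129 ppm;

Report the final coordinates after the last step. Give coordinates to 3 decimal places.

X=6236368.113 m, Y=557808.316 m, Z=1227753.344 m

start: φ=11.169147°, λ=5.108334°, h=2782.129 m
→ ECEF (a=6378137.000, f=1/298.257223563): X=6235980.7248, Y=557460.7487, Z=1227906.2677
→ Helmert 7p (PV): X=6236368.1132, Y=557808.3159, Z=1227753.3436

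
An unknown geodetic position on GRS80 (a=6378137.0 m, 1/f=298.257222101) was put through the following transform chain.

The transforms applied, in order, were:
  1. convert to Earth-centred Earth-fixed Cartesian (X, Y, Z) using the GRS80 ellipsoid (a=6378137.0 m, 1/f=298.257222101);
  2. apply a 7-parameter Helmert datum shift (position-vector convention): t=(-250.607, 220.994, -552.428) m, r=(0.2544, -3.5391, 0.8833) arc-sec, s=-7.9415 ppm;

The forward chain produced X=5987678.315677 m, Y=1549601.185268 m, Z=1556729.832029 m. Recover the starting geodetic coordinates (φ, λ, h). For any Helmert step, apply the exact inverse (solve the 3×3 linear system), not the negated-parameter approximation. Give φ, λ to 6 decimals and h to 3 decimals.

start: X=5987678.3157, Y=1549601.1853, Z=1556729.8320 m
→ Helmert⁻¹: X=5988009.8295, Y=1549368.7735, Z=1557189.9738
→ geod (Bowring, a=6378137.000): φ=14.22249400°, λ=14.50685300°, h=1360.2080 m

φ=14.222494°, λ=14.506853°, h=1360.208 m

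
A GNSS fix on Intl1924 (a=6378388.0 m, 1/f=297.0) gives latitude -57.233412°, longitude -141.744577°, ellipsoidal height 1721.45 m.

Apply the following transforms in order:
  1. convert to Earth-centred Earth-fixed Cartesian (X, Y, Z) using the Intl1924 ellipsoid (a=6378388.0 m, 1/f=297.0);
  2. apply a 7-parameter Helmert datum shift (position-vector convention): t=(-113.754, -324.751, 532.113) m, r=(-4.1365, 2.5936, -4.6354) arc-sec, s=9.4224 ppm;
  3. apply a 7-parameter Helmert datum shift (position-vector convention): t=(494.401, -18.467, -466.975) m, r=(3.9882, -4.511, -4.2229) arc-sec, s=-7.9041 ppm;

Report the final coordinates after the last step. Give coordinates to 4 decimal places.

start: φ=-57.233412°, λ=-141.744577°, h=1721.450 m
→ ECEF (a=6378388.000, f=1/297.0): X=-2717986.2540, Y=-2143104.7566, Z=-5341571.8328
→ Helmert 7p (PV): X=-2718240.9467, Y=-2143495.7414, Z=-5341012.8947
→ Helmert 7p (PV): X=-2717652.1376, Y=-2143338.3458, Z=-5341538.5460

X=-2717652.1376 m, Y=-2143338.3458 m, Z=-5341538.5460 m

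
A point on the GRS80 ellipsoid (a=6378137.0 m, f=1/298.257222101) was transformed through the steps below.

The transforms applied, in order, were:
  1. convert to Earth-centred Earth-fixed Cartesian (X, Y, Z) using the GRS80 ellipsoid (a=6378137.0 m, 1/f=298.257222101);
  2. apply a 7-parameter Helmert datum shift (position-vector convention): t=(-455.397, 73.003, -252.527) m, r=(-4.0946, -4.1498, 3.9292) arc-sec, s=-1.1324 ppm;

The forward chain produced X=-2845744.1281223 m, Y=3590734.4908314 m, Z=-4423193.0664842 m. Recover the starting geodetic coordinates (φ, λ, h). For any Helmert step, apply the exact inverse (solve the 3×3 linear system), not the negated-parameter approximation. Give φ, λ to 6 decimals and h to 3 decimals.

start: X=-2845744.1281, Y=3590734.4908, Z=-4423193.0665 m
→ Helmert⁻¹: X=-2845312.5325, Y=3590807.5533, Z=-4422817.0220
→ geod (Bowring, a=6378137.000): φ=-44.18300300°, λ=128.39288000°, h=173.3160 m

φ=-44.183003°, λ=128.392880°, h=173.316 m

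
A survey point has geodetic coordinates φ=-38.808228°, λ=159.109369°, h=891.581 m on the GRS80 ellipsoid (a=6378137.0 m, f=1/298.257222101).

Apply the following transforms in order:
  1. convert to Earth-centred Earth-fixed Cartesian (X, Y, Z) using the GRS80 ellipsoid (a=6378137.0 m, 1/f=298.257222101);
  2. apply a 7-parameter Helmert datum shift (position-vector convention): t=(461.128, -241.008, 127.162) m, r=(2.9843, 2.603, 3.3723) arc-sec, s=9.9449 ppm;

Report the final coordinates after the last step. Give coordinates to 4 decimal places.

X=-4649856.6539 m, Y=1774622.7001 m, Z=-3976136.5164 m

start: φ=-38.808228°, λ=159.109369°, h=891.581 m
→ ECEF (a=6378137.000, f=1/298.257222101): X=-4650192.3376, Y=1774864.5547, Z=-3976308.4986
→ Helmert 7p (PV): X=-4649856.6539, Y=1774622.7001, Z=-3976136.5164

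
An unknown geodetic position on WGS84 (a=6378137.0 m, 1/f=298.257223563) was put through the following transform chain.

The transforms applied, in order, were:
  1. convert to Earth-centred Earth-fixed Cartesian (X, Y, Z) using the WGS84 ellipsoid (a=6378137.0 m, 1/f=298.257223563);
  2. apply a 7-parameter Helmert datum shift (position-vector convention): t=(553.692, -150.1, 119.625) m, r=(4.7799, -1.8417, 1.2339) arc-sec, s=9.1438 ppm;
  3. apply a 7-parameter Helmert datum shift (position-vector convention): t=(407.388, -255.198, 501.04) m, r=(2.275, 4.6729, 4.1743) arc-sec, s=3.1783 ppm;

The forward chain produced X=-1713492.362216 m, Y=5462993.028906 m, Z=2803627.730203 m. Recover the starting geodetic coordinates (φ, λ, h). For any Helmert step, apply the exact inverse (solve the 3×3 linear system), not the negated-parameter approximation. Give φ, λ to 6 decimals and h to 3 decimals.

φ=26.232596°, λ=107.420808°, h=1271.291 m

start: X=-1713492.3622, Y=5462993.0289, Z=2803627.7302 m
→ Helmert⁻¹: X=-1713847.2411, Y=5463296.4632, Z=2803018.6966
→ Helmert⁻¹: X=-1714327.5486, Y=5463471.8124, Z=2802762.1412
→ geod (Bowring, a=6378137.000): φ=26.23259600°, λ=107.42080800°, h=1271.2910 m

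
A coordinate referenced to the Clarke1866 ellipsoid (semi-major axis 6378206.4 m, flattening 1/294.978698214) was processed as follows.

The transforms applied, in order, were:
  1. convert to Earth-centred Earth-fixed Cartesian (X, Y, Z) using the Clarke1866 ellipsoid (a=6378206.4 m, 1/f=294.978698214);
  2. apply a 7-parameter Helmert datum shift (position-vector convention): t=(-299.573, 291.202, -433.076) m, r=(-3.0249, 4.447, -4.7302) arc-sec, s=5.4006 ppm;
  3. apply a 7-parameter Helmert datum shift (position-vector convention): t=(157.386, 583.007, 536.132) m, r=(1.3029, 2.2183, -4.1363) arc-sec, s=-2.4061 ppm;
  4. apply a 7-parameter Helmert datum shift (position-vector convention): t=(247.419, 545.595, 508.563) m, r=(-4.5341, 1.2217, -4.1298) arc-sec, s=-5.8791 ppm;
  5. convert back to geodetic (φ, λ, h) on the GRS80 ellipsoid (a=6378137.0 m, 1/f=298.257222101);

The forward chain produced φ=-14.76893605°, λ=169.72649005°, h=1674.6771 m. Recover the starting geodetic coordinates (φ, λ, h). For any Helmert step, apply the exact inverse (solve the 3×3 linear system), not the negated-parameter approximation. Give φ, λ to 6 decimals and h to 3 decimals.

φ=-14.777538°, λ=169.742697°, h=1650.830 m

start: φ=-14.768936°, λ=169.726490°, h=1674.677 m
→ ECEF (a=6378137.000, f=1/298.257222101): X=-6071449.8304, Y=1100469.9063, Z=-1615818.2713
→ Helmert⁻¹: X=-6071745.3930, Y=1099844.7409, Z=-1616348.1229
→ Helmert⁻¹: X=-6071922.0401, Y=1099132.4027, Z=-1616960.3894
→ Helmert⁻¹: X=-6071580.0194, Y=1098719.7370, Z=-1616633.3716
→ geod (Bowring, a=6378206.400): φ=-14.77753800°, λ=169.74269700°, h=1650.8300 m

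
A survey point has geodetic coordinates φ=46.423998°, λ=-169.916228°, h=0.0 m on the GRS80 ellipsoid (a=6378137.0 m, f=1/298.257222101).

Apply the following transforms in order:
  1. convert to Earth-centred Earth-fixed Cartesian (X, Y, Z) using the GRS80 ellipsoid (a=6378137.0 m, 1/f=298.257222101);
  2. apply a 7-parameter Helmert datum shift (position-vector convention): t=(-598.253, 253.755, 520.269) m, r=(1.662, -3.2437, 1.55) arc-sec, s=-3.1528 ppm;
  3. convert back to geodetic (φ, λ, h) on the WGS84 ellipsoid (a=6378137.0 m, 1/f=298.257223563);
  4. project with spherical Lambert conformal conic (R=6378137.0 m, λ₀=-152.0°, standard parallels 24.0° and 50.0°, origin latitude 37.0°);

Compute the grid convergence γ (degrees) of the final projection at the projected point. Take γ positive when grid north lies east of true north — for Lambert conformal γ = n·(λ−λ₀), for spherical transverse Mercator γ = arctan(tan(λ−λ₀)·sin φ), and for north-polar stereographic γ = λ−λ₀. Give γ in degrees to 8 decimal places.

-10.87975328

start: φ=46.423998°, λ=-169.916228°, h=0.000 m
→ ECEF (a=6378137.000, f=1/298.257222101): X=-4336263.0006, Y=-771139.0104, Z=4597860.8352
→ Helmert 7p (PV): X=-4336914.0927, Y=-770952.4570, Z=4598292.2031
→ geod (Bowring, a=6378137.000): φ=46.42270811°, λ=-169.92009987°, h=731.8778 m
→ into lcc (λ₀=-152.0°): φ=46.42270811°, λ−λ₀=-17.92009987°
convergence γ = -10.87975328°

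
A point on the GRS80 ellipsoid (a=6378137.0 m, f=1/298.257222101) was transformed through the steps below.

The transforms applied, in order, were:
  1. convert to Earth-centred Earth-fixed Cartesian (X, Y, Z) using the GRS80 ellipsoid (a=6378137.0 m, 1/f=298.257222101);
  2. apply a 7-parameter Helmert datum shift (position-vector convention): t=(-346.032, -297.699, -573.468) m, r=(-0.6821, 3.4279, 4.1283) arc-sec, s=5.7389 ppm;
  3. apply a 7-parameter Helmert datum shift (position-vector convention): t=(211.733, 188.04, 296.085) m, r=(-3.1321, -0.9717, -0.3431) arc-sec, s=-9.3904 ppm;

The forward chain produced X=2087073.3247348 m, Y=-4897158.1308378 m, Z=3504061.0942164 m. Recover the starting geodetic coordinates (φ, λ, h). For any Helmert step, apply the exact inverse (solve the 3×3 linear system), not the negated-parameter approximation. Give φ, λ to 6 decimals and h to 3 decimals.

start: X=2087073.3247, Y=-4897158.1308, Z=3504061.0942 m
→ Helmert⁻¹: X=2086905.8405, Y=-4897441.8913, Z=3503713.7131
→ Helmert⁻¹: X=2087083.6419, Y=-4897169.4487, Z=3504285.5610
→ geod (Bowring, a=6378137.000): φ=33.53321800°, λ=-66.91718800°, h=1592.1780 m

φ=33.533218°, λ=-66.917188°, h=1592.178 m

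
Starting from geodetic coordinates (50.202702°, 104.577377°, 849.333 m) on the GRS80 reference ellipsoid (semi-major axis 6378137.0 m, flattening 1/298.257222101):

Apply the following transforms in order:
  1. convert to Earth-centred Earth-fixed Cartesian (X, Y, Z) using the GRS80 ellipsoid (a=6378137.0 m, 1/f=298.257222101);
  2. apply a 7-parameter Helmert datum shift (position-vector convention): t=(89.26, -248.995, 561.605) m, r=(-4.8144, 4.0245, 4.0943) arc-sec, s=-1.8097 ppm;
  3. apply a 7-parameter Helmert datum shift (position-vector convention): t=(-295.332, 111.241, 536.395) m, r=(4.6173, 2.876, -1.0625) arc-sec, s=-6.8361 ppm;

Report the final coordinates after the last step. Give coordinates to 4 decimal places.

start: φ=50.202702°, λ=104.577377°, h=849.333 m
→ ECEF (a=6378137.000, f=1/298.257222101): X=-1029680.2744, Y=3959411.8420, Z=4877903.7804
→ Helmert 7p (PV): X=-1029572.5699, Y=3959249.0971, Z=4878384.2323
→ Helmert 7p (PV): X=-1029772.4491, Y=3959229.3724, Z=4878990.2620

X=-1029772.4491 m, Y=3959229.3724 m, Z=4878990.2620 m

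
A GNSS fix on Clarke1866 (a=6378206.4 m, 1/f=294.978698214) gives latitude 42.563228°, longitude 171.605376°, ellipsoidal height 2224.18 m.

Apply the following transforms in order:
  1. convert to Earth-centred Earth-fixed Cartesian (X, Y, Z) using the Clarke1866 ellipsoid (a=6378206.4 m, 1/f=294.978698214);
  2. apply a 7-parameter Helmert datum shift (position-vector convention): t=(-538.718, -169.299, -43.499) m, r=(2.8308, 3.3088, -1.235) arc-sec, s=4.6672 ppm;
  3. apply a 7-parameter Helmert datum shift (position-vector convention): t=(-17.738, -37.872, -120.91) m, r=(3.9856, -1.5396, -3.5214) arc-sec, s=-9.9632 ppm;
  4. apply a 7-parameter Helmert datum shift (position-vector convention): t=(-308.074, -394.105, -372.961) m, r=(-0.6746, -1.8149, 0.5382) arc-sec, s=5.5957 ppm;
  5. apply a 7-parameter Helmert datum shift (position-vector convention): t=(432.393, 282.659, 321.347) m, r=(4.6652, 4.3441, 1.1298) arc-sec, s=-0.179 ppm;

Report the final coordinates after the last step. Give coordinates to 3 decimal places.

start: φ=42.563228°, λ=171.605376°, h=2224.180 m
→ ECEF (a=6378206.400, f=1/294.978698214): X=-4656250.9118, Y=687128.9026, Z=4293193.7944
→ Helmert 7p (PV): X=-4656738.3777, Y=686931.7692, Z=4293254.4566
→ Helmert 7p (PV): X=-4656730.0376, Y=686883.5967, Z=4293069.2868
→ Helmert 7p (PV): X=-4657103.7360, Y=686495.2254, Z=4292677.1278
→ Helmert 7p (PV): X=-4656583.8625, Y=686655.1628, Z=4293111.3155

X=-4656583.862 m, Y=686655.163 m, Z=4293111.316 m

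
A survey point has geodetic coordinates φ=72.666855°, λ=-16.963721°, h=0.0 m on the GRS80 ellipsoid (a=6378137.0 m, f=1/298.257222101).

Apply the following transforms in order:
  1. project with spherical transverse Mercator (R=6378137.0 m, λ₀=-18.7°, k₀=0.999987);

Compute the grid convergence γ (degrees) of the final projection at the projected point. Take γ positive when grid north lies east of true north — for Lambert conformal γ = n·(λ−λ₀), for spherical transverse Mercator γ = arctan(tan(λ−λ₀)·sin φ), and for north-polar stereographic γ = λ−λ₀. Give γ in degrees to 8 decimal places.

start: φ=72.666855°, λ=-16.963721°, h=0.000 m
→ into tm (λ₀=-18.7°): φ=72.66685500°, λ−λ₀=1.73627900°
convergence γ = 1.65747719°

1.65747719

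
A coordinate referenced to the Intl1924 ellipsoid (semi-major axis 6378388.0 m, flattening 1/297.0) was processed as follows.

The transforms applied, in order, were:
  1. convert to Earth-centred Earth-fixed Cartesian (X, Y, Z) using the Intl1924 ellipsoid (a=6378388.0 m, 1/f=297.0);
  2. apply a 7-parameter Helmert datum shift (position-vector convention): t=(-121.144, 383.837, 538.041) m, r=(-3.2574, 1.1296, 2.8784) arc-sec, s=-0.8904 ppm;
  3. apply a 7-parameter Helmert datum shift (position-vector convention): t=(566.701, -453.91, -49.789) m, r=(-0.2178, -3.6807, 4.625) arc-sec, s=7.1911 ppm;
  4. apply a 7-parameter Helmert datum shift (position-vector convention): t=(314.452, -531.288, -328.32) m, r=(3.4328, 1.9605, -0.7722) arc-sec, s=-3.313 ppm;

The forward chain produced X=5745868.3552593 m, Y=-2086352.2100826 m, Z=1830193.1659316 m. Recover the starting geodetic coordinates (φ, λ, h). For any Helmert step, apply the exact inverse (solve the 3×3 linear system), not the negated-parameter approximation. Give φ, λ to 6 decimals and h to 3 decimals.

φ=16.774827°, λ=-19.955190°, h=3465.872 m

start: X=5745868.3553, Y=-2086352.2101, Z=1830193.1659 m
→ Helmert⁻¹: X=5745563.3473, Y=-2085775.8562, Z=1830616.8736
→ Helmert⁻¹: X=5744941.2381, Y=-2085437.7002, Z=1830548.7804
→ Helmert⁻¹: X=5745028.3666, Y=-2085932.4657, Z=1830010.8895
→ geod (Bowring, a=6378388.000): φ=16.77482700°, λ=-19.95519000°, h=3465.8720 m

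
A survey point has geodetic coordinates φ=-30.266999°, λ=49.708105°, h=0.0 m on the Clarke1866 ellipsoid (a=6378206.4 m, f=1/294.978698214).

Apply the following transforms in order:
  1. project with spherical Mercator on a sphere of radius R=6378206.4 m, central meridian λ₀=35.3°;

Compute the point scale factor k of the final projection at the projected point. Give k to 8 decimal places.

1.15782819

start: φ=-30.266999°, λ=49.708105°, h=0.000 m
→ into merc (λ₀=35.3°): φ=-30.26699900°, λ−λ₀=14.40810500°
scale k = 1.15782819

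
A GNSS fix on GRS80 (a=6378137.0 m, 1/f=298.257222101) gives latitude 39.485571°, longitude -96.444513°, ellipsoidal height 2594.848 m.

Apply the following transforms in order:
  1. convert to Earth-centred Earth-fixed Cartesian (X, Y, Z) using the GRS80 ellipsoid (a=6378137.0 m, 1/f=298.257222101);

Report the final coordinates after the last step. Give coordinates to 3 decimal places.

start: φ=39.485571°, λ=-96.444513°, h=2594.848 m
→ ECEF (a=6378137.000, f=1/298.257222101): X=-553485.6720, Y=-4900067.0540, Z=4035717.2873

X=-553485.672 m, Y=-4900067.054 m, Z=4035717.287 m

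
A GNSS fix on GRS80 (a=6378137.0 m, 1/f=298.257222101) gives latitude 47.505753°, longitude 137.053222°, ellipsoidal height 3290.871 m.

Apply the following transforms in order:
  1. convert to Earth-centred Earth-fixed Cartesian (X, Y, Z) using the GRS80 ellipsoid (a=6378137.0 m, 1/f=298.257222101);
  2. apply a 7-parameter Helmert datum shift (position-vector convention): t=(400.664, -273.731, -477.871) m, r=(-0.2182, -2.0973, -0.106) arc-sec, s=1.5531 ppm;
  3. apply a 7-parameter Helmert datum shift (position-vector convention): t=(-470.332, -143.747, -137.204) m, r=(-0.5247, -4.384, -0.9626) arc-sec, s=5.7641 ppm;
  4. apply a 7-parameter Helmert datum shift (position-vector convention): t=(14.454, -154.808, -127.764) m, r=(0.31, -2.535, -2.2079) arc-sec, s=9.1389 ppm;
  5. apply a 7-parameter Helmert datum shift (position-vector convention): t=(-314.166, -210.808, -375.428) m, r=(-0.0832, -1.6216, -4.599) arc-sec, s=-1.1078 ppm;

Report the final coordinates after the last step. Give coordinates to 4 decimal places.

start: φ=47.505753°, λ=137.053222°, h=3290.871 m
→ ECEF (a=6378137.000, f=1/298.257222101): X=-3161173.1341, Y=2942356.5190, Z=4682356.3526
→ Helmert 7p (PV): X=-3160823.4779, Y=2942093.9356, Z=4681850.4983
→ Helmert 7p (PV): X=-3161397.8086, Y=2941993.8080, Z=4681665.6155
→ Helmert 7p (PV): X=-3161438.2926, Y=2941892.6909, Z=4681546.2043
→ Helmert 7p (PV): X=-3161720.1674, Y=2941751.0015, Z=4681139.5491

X=-3161720.1674 m, Y=2941751.0015 m, Z=4681139.5491 m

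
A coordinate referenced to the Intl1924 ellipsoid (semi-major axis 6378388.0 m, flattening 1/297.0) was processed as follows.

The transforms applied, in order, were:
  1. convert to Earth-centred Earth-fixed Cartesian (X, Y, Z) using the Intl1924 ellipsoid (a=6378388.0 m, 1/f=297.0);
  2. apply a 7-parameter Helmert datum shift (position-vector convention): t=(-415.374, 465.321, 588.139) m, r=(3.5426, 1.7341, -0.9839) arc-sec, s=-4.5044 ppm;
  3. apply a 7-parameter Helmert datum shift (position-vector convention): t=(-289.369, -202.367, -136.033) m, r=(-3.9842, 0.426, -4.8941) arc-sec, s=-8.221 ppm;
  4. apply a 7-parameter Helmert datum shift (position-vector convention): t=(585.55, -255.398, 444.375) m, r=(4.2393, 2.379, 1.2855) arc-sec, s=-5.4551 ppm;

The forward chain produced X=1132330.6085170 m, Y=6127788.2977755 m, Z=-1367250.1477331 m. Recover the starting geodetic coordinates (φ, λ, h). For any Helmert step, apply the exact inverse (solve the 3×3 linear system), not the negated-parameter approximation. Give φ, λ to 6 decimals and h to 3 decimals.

start: X=1132330.6085, Y=6127788.2978, Z=-1367250.1477 m
→ Helmert⁻¹: X=1131805.2000, Y=6128041.9590, Z=-1367814.8776
→ Helmert⁻¹: X=1131961.2915, Y=6128347.9810, Z=-1367569.3757
→ Helmert⁻¹: X=1132364.0388, Y=6127892.1641, Z=-1368259.4041
→ geod (Bowring, a=6378388.000): φ=-12.46489900°, λ=79.53049900°, h=2686.3640 m

φ=-12.464899°, λ=79.530499°, h=2686.364 m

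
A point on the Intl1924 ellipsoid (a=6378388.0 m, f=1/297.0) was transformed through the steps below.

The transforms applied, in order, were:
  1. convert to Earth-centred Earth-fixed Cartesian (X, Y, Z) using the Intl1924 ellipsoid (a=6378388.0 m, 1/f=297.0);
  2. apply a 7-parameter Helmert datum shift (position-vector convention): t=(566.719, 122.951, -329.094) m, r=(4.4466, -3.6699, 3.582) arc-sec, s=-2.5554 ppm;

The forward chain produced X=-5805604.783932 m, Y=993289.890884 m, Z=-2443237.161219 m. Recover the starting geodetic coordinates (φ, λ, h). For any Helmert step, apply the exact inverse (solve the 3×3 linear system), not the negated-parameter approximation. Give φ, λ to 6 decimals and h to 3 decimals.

φ=-22.661004°, λ=170.292871°, h=1768.194 m

start: X=-5805604.7839, Y=993289.8909, Z=-2443237.1612 m
→ Helmert⁻¹: X=-5806212.5551, Y=993217.6468, Z=-2442832.4162
→ geod (Bowring, a=6378388.000): φ=-22.66100400°, λ=170.29287100°, h=1768.1940 m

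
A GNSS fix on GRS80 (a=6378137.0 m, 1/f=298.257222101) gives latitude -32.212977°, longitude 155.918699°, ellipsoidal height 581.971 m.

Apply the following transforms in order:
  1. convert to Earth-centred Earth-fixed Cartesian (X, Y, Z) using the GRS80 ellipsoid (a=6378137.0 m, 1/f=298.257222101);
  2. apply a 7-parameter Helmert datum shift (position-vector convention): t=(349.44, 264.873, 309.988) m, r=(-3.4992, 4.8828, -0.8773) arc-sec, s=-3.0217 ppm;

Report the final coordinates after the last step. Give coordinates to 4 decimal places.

X=-4931554.7438 m, Y=2204412.9139 m, Z=-3380346.9278 m

start: φ=-32.212977°, λ=155.918699°, h=581.971 m
→ ECEF (a=6378137.000, f=1/298.257222101): X=-4931848.4310, Y=2204191.0778, Z=-3380746.4870
→ Helmert 7p (PV): X=-4931554.7438, Y=2204412.9139, Z=-3380346.9278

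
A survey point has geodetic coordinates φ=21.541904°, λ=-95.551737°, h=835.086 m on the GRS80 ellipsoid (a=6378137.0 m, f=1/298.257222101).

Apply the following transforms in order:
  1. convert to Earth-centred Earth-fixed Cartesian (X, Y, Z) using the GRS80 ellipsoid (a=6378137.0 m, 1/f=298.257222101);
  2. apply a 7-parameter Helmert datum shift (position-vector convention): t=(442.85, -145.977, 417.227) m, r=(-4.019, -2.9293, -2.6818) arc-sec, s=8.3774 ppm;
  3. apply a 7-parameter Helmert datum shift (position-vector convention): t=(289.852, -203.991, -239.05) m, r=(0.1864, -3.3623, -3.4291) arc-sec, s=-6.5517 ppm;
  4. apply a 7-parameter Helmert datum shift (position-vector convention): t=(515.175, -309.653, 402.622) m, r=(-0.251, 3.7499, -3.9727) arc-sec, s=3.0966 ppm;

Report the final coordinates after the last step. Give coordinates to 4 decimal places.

start: φ=21.541904°, λ=-95.551737°, h=835.086 m
→ ECEF (a=6378137.000, f=1/298.257222101): X=-574282.8590, Y=-5908230.6447, Z=2327613.8809
→ Helmert 7p (PV): X=-573954.6941, Y=-5908373.2974, Z=2328157.5722
→ Helmert 7p (PV): X=-573797.2571, Y=-5908531.1406, Z=2327888.5736
→ Helmert 7p (PV): X=-573355.3375, Y=-5908845.2058, Z=2328316.0258

X=-573355.3375 m, Y=-5908845.2058 m, Z=2328316.0258 m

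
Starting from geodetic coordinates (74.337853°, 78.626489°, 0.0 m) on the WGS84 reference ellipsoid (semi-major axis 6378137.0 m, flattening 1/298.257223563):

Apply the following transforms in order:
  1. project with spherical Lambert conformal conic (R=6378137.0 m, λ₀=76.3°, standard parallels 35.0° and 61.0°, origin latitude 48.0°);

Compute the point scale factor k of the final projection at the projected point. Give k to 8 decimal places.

1.11852622

start: φ=74.337853°, λ=78.626489°, h=0.000 m
→ into lcc (λ₀=76.3°): φ=74.33785300°, λ−λ₀=2.32648900°
scale k = 1.11852622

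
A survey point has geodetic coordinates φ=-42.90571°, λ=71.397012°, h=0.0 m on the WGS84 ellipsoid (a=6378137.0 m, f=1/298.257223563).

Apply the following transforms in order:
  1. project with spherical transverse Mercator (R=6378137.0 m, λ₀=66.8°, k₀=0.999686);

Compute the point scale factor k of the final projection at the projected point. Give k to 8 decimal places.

start: φ=-42.905710°, λ=71.397012°, h=0.000 m
→ into tm (λ₀=66.8°): φ=-42.90571000°, λ−λ₀=4.59701200°
scale k = 1.00141310

1.00141310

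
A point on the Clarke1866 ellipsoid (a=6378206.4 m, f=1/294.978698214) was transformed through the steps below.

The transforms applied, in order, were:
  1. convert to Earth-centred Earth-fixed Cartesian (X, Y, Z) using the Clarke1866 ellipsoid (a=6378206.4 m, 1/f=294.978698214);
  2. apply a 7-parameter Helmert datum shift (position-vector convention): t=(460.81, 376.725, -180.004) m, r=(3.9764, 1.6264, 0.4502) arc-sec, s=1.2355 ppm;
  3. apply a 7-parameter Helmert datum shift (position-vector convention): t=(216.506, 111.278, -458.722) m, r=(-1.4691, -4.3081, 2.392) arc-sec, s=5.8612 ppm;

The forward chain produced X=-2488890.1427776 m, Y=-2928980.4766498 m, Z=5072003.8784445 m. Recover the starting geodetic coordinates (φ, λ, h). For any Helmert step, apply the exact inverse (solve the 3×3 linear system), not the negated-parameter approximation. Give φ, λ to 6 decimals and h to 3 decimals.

start: X=-2488890.1428, Y=-2928980.4766, Z=5072003.8784 m
→ Helmert⁻¹: X=-2489020.0827, Y=-2929081.8503, Z=5072463.9941
→ Helmert⁻¹: X=-2489524.2088, Y=-2929351.7306, Z=5072674.5734
→ geod (Bowring, a=6378206.400): φ=53.03048000°, λ=-130.35971300°, h=367.7150 m

φ=53.030480°, λ=-130.359713°, h=367.715 m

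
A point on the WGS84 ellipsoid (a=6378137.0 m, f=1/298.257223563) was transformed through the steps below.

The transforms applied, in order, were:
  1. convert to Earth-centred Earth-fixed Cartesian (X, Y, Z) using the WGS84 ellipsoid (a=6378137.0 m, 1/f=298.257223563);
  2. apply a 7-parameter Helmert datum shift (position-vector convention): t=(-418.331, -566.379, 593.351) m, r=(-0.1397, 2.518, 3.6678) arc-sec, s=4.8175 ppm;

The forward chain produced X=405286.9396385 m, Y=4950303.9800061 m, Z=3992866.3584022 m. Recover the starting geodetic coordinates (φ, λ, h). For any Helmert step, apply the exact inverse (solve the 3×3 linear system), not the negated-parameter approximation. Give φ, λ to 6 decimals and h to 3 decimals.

start: X=405286.9396, Y=4950303.9800, Z=3992866.3584 m
→ Helmert⁻¹: X=405742.6159, Y=4950836.5895, Z=3992262.0810
→ geod (Bowring, a=6378137.000): φ=38.97634200°, λ=85.31483200°, h=3158.1820 m

φ=38.976342°, λ=85.314832°, h=3158.182 m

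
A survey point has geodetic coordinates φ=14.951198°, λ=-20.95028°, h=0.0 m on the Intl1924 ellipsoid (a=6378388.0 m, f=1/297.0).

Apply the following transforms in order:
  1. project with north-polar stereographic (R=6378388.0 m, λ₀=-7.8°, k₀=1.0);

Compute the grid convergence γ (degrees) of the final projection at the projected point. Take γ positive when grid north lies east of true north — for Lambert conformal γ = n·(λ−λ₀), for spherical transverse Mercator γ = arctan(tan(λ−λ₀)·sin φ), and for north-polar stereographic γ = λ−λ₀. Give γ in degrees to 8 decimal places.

-13.15028000

start: φ=14.951198°, λ=-20.950280°, h=0.000 m
→ into stereo (λ₀=-7.8°): φ=14.95119800°, λ−λ₀=-13.15028000°
convergence γ = -13.15028000°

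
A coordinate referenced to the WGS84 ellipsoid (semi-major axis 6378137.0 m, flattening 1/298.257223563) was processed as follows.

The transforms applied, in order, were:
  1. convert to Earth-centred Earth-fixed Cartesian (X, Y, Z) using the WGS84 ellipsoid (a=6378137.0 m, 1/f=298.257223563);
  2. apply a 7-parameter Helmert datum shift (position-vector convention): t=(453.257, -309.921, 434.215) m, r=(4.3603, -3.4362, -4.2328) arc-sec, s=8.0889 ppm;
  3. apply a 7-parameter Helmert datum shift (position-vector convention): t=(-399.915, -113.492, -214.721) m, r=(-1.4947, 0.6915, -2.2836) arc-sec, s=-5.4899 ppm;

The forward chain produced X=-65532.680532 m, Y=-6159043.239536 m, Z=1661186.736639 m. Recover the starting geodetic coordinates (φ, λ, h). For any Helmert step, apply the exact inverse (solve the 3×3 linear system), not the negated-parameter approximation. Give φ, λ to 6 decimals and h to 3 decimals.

start: X=-65532.6805, Y=-6159043.2395, Z=1661186.7366 m
→ Helmert⁻¹: X=-65070.5055, Y=-6158976.3191, Z=1661365.7294
→ Helmert⁻¹: X=-65369.1793, Y=-6158582.8097, Z=1661049.3567
→ geod (Bowring, a=6378137.000): φ=15.19043300°, λ=-90.60813300°, h=2308.7830 m

φ=15.190433°, λ=-90.608133°, h=2308.783 m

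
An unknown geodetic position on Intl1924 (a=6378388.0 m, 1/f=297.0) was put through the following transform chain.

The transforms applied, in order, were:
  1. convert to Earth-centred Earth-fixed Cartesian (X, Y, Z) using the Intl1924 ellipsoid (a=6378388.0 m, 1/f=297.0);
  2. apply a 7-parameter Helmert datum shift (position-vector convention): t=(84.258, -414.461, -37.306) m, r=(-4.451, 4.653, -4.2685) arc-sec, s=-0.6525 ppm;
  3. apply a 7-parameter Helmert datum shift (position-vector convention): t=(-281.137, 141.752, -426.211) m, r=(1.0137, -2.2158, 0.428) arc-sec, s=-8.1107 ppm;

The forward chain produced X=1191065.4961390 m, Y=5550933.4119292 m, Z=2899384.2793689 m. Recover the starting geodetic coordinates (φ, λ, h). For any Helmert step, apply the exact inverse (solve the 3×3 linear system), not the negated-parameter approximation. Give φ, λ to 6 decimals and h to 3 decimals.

φ=27.213745°, λ=77.889591°, h=1402.895 m

start: X=1191065.4961, Y=5550933.4119, Z=2899384.2794 m
→ Helmert⁻¹: X=1191398.9649, Y=5550848.4601, Z=2899793.9315
→ Helmert⁻¹: X=1191135.1868, Y=5551228.6142, Z=2899979.7900
→ geod (Bowring, a=6378388.000): φ=27.21374500°, λ=77.88959100°, h=1402.8950 m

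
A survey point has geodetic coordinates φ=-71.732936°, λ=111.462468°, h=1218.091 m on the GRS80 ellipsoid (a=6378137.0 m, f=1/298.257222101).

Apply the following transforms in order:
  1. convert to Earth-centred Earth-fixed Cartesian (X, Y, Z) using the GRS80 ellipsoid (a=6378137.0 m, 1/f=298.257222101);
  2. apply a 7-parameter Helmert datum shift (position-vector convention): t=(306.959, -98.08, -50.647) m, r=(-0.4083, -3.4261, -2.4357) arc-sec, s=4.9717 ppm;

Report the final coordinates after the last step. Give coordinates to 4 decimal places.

X=-733424.7013 m, Y=1866480.2010 m, Z=-6035664.7132 m

start: φ=-71.732936°, λ=111.462468°, h=1218.091 m
→ ECEF (a=6378137.000, f=1/298.257222101): X=-733850.3060, Y=1866572.2826, Z=-6035568.1748
→ Helmert 7p (PV): X=-733424.7013, Y=1866480.2010, Z=-6035664.7132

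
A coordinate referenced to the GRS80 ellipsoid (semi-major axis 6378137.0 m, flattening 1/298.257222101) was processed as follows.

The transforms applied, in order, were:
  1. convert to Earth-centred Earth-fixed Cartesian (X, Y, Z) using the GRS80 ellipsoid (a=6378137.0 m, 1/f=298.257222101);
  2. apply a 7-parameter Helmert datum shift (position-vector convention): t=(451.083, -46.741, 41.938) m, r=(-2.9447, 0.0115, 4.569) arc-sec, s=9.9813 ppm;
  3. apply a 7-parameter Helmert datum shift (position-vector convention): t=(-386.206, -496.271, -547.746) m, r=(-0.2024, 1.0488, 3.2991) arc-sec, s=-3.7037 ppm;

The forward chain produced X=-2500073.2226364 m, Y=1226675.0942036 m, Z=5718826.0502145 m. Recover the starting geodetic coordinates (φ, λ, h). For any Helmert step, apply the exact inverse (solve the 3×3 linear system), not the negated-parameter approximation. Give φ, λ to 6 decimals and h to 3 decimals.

φ=64.186974°, λ=153.855112°, h=533.459 m

start: X=-2500073.2226, Y=1226675.0942, Z=5718826.0502 m
→ Helmert⁻¹: X=-2499705.7277, Y=1227210.2796, Z=5719383.4730
→ Helmert⁻¹: X=-2500104.9907, Y=1227218.5007, Z=5719301.8299
→ geod (Bowring, a=6378137.000): φ=64.18697400°, λ=153.85511200°, h=533.4590 m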